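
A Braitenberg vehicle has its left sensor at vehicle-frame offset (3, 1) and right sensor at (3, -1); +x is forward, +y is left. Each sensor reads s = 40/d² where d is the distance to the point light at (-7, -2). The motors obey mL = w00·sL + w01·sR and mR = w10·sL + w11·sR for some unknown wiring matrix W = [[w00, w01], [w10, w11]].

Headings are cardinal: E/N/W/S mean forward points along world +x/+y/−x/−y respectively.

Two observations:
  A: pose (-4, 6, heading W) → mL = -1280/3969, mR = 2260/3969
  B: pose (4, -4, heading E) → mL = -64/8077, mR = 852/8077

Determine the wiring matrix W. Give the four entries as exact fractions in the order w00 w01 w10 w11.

-1 1 1 -1/2

obs A: pose=(-4,6,W) → sL=40/49, sR=40/81, mL=-1280/3969, mR=2260/3969
obs B: pose=(4,-4,E) → sL=40/197, sR=8/41, mL=-64/8077, mR=852/8077
sensor matrix S = [[40/49, 40/81], [40/197, 8/41]]; det S = 1891840/32057613
solve [mL_A; mL_B] = S·[w00; w01] and [mR_A; mR_B] = S·[w10; w11]:
  w00 = -1, w01 = 1, w10 = 1, w11 = -1/2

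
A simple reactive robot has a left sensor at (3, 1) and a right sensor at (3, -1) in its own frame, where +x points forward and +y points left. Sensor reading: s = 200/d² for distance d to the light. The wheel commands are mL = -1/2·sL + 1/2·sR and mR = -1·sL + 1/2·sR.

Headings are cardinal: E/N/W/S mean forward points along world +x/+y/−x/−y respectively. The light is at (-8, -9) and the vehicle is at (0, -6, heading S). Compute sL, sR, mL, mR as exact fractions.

left sensor world pos  = (1, -9); dL² = 81
right sensor world pos = (-1, -9); dR² = 49
sL = 200/81 = 200/81
sR = 200/49 = 200/49
mL = -1/2·sL + 1/2·sR = 3200/3969
mR = -1·sL + 1/2·sR = -1700/3969

200/81 200/49 3200/3969 -1700/3969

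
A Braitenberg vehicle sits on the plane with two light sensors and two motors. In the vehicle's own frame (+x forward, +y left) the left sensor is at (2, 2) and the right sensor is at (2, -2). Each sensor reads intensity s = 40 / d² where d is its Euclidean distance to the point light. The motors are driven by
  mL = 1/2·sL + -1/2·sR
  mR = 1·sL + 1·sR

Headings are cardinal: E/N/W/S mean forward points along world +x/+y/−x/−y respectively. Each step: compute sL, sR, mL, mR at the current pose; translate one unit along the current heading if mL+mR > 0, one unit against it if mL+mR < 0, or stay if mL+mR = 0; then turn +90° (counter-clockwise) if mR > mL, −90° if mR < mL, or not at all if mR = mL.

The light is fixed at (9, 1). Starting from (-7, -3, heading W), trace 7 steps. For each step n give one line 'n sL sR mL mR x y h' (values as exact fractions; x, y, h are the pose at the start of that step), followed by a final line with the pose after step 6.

0 1/9 5/41 -2/369 86/369 -7 -3 W
1 40/261 40/397 2720/103617 26320/103617 -8 -3 S
2 20/117 20/137 200/16029 5080/16029 -8 -4 E
3 40/333 8/41 -512/13653 4304/13653 -7 -4 N
4 1/9 5/41 -2/369 86/369 -7 -3 W
5 40/261 40/397 2720/103617 26320/103617 -8 -3 S
6 20/117 20/137 200/16029 5080/16029 -8 -4 E
final -7 -4 N

n=0: pose=(-7,-3,W); sL=1/9, sR=5/41; mL=-2/369, mR=86/369; mL+mR=28/123 → advance +1; mR−mL=88/369 → turn +1·90°
n=1: pose=(-8,-3,S); sL=40/261, sR=40/397; mL=2720/103617, mR=26320/103617; mL+mR=9680/34539 → advance +1; mR−mL=23600/103617 → turn +1·90°
n=2: pose=(-8,-4,E); sL=20/117, sR=20/137; mL=200/16029, mR=5080/16029; mL+mR=1760/5343 → advance +1; mR−mL=4880/16029 → turn +1·90°
n=3: pose=(-7,-4,N); sL=40/333, sR=8/41; mL=-512/13653, mR=4304/13653; mL+mR=1264/4551 → advance +1; mR−mL=4816/13653 → turn +1·90°
n=4: pose=(-7,-3,W); sL=1/9, sR=5/41; mL=-2/369, mR=86/369; mL+mR=28/123 → advance +1; mR−mL=88/369 → turn +1·90°
n=5: pose=(-8,-3,S); sL=40/261, sR=40/397; mL=2720/103617, mR=26320/103617; mL+mR=9680/34539 → advance +1; mR−mL=23600/103617 → turn +1·90°
n=6: pose=(-8,-4,E); sL=20/117, sR=20/137; mL=200/16029, mR=5080/16029; mL+mR=1760/5343 → advance +1; mR−mL=4880/16029 → turn +1·90°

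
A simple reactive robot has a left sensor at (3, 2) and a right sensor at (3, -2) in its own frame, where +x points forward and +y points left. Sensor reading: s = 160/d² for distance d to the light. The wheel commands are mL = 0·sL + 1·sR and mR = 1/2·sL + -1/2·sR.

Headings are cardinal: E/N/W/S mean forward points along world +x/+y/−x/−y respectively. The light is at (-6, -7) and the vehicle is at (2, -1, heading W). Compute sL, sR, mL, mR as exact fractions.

left sensor world pos  = (-1, -3); dL² = 41
right sensor world pos = (-1, 1); dR² = 89
sL = 160/41 = 160/41
sR = 160/89 = 160/89
mL = 0·sL + 1·sR = 160/89
mR = 1/2·sL + -1/2·sR = 3840/3649

160/41 160/89 160/89 3840/3649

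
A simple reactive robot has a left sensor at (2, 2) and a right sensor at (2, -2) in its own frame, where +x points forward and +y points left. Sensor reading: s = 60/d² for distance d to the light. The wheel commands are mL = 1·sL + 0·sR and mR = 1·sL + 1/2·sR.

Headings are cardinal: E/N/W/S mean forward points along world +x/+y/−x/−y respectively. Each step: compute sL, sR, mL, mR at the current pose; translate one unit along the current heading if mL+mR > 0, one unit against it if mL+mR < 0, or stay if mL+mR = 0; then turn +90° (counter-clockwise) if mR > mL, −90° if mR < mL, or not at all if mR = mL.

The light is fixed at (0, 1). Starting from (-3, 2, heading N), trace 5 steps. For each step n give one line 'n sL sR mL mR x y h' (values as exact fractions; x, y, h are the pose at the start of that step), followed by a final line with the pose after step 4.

0 30/17 6 30/17 81/17 -3 2 N
1 12/5 60/41 12/5 642/205 -3 3 W
2 15 5/3 15 95/6 -4 3 S
3 60/13 12 60/13 138/13 -4 2 E
4 30/17 6 30/17 81/17 -3 2 N
final -3 3 W

n=0: pose=(-3,2,N); sL=30/17, sR=6; mL=30/17, mR=81/17; mL+mR=111/17 → advance +1; mR−mL=3 → turn +1·90°
n=1: pose=(-3,3,W); sL=12/5, sR=60/41; mL=12/5, mR=642/205; mL+mR=1134/205 → advance +1; mR−mL=30/41 → turn +1·90°
n=2: pose=(-4,3,S); sL=15, sR=5/3; mL=15, mR=95/6; mL+mR=185/6 → advance +1; mR−mL=5/6 → turn +1·90°
n=3: pose=(-4,2,E); sL=60/13, sR=12; mL=60/13, mR=138/13; mL+mR=198/13 → advance +1; mR−mL=6 → turn +1·90°
n=4: pose=(-3,2,N); sL=30/17, sR=6; mL=30/17, mR=81/17; mL+mR=111/17 → advance +1; mR−mL=3 → turn +1·90°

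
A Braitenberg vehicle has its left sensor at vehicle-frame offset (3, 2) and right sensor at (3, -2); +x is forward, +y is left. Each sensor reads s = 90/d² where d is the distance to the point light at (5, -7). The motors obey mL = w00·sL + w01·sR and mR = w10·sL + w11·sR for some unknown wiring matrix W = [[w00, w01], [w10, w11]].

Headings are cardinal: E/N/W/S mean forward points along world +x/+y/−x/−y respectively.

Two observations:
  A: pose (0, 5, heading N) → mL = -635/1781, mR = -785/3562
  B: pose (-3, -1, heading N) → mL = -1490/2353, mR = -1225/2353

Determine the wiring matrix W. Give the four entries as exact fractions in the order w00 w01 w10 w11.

obs A: pose=(0,5,N) → sL=45/137, sR=5/13, mL=-635/1781, mR=-785/3562
obs B: pose=(-3,-1,N) → sL=90/181, sR=10/13, mL=-1490/2353, mR=-1225/2353
sensor matrix S = [[45/137, 5/13], [90/181, 10/13]]; det S = 19800/322361
solve [mL_A; mL_B] = S·[w00; w01] and [mR_A; mR_B] = S·[w10; w11]:
  w00 = -1/2, w01 = -1/2, w10 = 1/2, w11 = -1

-1/2 -1/2 1/2 -1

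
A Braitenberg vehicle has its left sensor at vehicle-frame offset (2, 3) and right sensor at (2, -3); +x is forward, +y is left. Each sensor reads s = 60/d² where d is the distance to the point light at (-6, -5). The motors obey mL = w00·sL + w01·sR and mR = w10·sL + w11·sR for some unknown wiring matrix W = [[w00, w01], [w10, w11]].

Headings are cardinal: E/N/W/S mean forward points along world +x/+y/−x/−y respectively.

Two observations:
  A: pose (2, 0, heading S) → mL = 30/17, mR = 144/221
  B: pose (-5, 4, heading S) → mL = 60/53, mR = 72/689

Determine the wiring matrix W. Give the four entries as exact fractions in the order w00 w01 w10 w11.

obs A: pose=(2,0,S) → sL=6/13, sR=30/17, mL=30/17, mR=144/221
obs B: pose=(-5,4,S) → sL=12/13, sR=60/53, mL=60/53, mR=72/689
sensor matrix S = [[6/13, 30/17], [12/13, 60/53]]; det S = -12960/11713
solve [mL_A; mL_B] = S·[w00; w01] and [mR_A; mR_B] = S·[w10; w11]:
  w00 = 0, w01 = 1, w10 = -1/2, w11 = 1/2

0 1 -1/2 1/2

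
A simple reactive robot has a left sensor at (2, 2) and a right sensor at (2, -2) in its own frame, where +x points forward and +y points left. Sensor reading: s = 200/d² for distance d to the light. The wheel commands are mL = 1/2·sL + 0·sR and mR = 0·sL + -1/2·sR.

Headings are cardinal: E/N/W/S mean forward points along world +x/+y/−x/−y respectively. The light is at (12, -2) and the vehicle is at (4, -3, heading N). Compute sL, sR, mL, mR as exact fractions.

200/101 200/37 100/101 -100/37

left sensor world pos  = (2, -1); dL² = 101
right sensor world pos = (6, -1); dR² = 37
sL = 200/101 = 200/101
sR = 200/37 = 200/37
mL = 1/2·sL + 0·sR = 100/101
mR = 0·sL + -1/2·sR = -100/37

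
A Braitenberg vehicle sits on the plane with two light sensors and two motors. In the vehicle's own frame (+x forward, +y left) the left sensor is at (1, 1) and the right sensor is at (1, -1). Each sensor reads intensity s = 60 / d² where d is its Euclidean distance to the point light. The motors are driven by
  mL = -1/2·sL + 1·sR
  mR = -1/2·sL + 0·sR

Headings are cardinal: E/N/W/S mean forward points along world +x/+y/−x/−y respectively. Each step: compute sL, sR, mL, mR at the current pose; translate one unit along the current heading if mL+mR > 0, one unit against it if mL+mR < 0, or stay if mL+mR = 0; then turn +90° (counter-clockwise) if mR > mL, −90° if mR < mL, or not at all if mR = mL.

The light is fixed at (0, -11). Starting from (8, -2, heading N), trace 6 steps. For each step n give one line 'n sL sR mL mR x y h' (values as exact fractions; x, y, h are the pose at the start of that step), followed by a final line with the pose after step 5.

n=0: pose=(8,-2,N); sL=60/149, sR=60/181; mL=3510/26969, mR=-30/149; mL+mR=-1920/26969 → advance -1; mR−mL=-60/181 → turn -1·90°
n=1: pose=(8,-3,E); sL=10/27, sR=6/13; mL=97/351, mR=-5/27; mL+mR=32/351 → advance +1; mR−mL=-6/13 → turn -1·90°
n=2: pose=(9,-3,S); sL=60/149, sR=60/113; mL=5550/16837, mR=-30/149; mL+mR=2160/16837 → advance +1; mR−mL=-60/113 → turn -1·90°
n=3: pose=(9,-4,W); sL=3/5, sR=15/32; mL=27/160, mR=-3/10; mL+mR=-21/160 → advance -1; mR−mL=-15/32 → turn -1·90°
n=4: pose=(10,-4,N); sL=12/29, sR=12/37; mL=126/1073, mR=-6/29; mL+mR=-96/1073 → advance -1; mR−mL=-12/37 → turn -1·90°
n=5: pose=(10,-5,E); sL=6/17, sR=30/73; mL=291/1241, mR=-3/17; mL+mR=72/1241 → advance +1; mR−mL=-30/73 → turn -1·90°

0 60/149 60/181 3510/26969 -30/149 8 -2 N
1 10/27 6/13 97/351 -5/27 8 -3 E
2 60/149 60/113 5550/16837 -30/149 9 -3 S
3 3/5 15/32 27/160 -3/10 9 -4 W
4 12/29 12/37 126/1073 -6/29 10 -4 N
5 6/17 30/73 291/1241 -3/17 10 -5 E
final 11 -5 S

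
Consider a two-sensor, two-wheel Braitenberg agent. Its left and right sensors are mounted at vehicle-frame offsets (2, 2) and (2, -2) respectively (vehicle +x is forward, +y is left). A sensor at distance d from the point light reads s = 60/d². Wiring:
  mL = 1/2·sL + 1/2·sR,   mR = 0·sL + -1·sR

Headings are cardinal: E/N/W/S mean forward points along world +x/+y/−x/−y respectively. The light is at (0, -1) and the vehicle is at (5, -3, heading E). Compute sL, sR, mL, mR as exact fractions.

60/49 12/13 684/637 -12/13

left sensor world pos  = (7, -1); dL² = 49
right sensor world pos = (7, -5); dR² = 65
sL = 60/49 = 60/49
sR = 60/65 = 12/13
mL = 1/2·sL + 1/2·sR = 684/637
mR = 0·sL + -1·sR = -12/13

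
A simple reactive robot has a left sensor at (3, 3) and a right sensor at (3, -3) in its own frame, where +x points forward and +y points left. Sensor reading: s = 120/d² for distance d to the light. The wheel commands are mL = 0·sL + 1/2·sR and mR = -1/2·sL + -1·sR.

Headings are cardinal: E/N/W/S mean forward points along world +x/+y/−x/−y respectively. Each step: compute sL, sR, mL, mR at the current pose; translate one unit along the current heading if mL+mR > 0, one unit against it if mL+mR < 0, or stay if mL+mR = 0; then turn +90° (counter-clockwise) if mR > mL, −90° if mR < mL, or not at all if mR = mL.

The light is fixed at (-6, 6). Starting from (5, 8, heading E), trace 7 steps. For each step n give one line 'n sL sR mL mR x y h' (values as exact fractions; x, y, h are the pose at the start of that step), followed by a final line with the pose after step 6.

0 120/221 120/197 60/197 -38340/43537 5 8 E
1 12/17 12/5 6/5 -234/85 4 8 S
2 120/49 24/17 12/17 -2196/833 4 9 W
3 6/5 15/29 15/58 -162/145 5 9 N
4 120/221 120/197 60/197 -38340/43537 5 8 E
5 12/17 12/5 6/5 -234/85 4 8 S
6 120/49 24/17 12/17 -2196/833 4 9 W
final 5 9 N

n=0: pose=(5,8,E); sL=120/221, sR=120/197; mL=60/197, mR=-38340/43537; mL+mR=-25080/43537 → advance -1; mR−mL=-51600/43537 → turn -1·90°
n=1: pose=(4,8,S); sL=12/17, sR=12/5; mL=6/5, mR=-234/85; mL+mR=-132/85 → advance -1; mR−mL=-336/85 → turn -1·90°
n=2: pose=(4,9,W); sL=120/49, sR=24/17; mL=12/17, mR=-2196/833; mL+mR=-1608/833 → advance -1; mR−mL=-2784/833 → turn -1·90°
n=3: pose=(5,9,N); sL=6/5, sR=15/29; mL=15/58, mR=-162/145; mL+mR=-249/290 → advance -1; mR−mL=-399/290 → turn -1·90°
n=4: pose=(5,8,E); sL=120/221, sR=120/197; mL=60/197, mR=-38340/43537; mL+mR=-25080/43537 → advance -1; mR−mL=-51600/43537 → turn -1·90°
n=5: pose=(4,8,S); sL=12/17, sR=12/5; mL=6/5, mR=-234/85; mL+mR=-132/85 → advance -1; mR−mL=-336/85 → turn -1·90°
n=6: pose=(4,9,W); sL=120/49, sR=24/17; mL=12/17, mR=-2196/833; mL+mR=-1608/833 → advance -1; mR−mL=-2784/833 → turn -1·90°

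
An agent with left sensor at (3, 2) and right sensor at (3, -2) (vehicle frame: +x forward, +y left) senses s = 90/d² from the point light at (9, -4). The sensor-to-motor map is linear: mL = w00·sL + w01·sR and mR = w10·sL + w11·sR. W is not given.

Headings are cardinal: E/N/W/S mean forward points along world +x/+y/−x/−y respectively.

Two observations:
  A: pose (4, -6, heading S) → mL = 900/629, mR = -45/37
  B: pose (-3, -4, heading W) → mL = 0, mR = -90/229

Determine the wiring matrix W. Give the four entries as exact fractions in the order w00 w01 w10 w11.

1 -1 0 -1

obs A: pose=(4,-6,S) → sL=45/17, sR=45/37, mL=900/629, mR=-45/37
obs B: pose=(-3,-4,W) → sL=90/229, sR=90/229, mL=0, mR=-90/229
sensor matrix S = [[45/17, 45/37], [90/229, 90/229]]; det S = 81000/144041
solve [mL_A; mL_B] = S·[w00; w01] and [mR_A; mR_B] = S·[w10; w11]:
  w00 = 1, w01 = -1, w10 = 0, w11 = -1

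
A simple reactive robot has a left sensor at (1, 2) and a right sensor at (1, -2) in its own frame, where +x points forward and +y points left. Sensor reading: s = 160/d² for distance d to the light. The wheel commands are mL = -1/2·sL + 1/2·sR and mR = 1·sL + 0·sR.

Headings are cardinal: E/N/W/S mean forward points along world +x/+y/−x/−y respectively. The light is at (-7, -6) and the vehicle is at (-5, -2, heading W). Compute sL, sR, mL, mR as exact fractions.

left sensor world pos  = (-6, -4); dL² = 5
right sensor world pos = (-6, 0); dR² = 37
sL = 160/5 = 32
sR = 160/37 = 160/37
mL = -1/2·sL + 1/2·sR = -512/37
mR = 1·sL + 0·sR = 32

32 160/37 -512/37 32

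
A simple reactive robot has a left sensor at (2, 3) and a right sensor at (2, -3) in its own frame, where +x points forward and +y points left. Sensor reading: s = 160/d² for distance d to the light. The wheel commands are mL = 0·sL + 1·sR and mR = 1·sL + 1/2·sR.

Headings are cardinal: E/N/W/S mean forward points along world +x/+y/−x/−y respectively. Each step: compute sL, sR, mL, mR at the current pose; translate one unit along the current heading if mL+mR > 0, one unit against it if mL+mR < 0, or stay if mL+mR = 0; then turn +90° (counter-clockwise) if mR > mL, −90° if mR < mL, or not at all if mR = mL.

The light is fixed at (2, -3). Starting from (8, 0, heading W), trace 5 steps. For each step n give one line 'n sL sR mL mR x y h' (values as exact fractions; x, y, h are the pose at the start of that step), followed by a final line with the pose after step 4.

n=0: pose=(8,0,W); sL=10, sR=40/13; mL=40/13, mR=150/13; mL+mR=190/13 → advance +1; mR−mL=110/13 → turn +1·90°
n=1: pose=(7,0,S); sL=32/13, sR=32; mL=32, mR=240/13; mL+mR=656/13 → advance +1; mR−mL=-176/13 → turn -1·90°
n=2: pose=(7,-1,W); sL=16, sR=80/17; mL=80/17, mR=312/17; mL+mR=392/17 → advance +1; mR−mL=232/17 → turn +1·90°
n=3: pose=(6,-1,S); sL=160/49, sR=160; mL=160, mR=4080/49; mL+mR=11920/49 → advance +1; mR−mL=-3760/49 → turn -1·90°
n=4: pose=(6,-2,W); sL=20, sR=8; mL=8, mR=24; mL+mR=32 → advance +1; mR−mL=16 → turn +1·90°

0 10 40/13 40/13 150/13 8 0 W
1 32/13 32 32 240/13 7 0 S
2 16 80/17 80/17 312/17 7 -1 W
3 160/49 160 160 4080/49 6 -1 S
4 20 8 8 24 6 -2 W
final 5 -2 S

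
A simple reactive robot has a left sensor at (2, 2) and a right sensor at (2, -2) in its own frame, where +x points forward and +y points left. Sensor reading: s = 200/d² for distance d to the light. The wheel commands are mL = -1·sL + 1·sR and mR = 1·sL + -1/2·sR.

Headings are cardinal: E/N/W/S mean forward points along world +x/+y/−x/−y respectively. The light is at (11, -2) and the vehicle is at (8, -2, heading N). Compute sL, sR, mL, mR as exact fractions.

left sensor world pos  = (6, 0); dL² = 29
right sensor world pos = (10, 0); dR² = 5
sL = 200/29 = 200/29
sR = 200/5 = 40
mL = -1·sL + 1·sR = 960/29
mR = 1·sL + -1/2·sR = -380/29

200/29 40 960/29 -380/29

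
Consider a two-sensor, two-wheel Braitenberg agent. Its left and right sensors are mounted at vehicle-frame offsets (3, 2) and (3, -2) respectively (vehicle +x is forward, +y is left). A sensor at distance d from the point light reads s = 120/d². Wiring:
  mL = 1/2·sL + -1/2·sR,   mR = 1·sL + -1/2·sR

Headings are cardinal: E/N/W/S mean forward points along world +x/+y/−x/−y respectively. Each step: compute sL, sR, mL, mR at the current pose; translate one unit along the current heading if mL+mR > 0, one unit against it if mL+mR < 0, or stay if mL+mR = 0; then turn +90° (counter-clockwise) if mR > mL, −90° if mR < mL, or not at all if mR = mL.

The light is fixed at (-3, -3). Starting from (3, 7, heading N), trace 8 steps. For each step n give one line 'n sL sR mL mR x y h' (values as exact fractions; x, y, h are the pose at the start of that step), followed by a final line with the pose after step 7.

n=0: pose=(3,7,N); sL=24/37, sR=120/233; mL=576/8621, mR=3372/8621; mL+mR=3948/8621 → advance +1; mR−mL=12/37 → turn +1·90°
n=1: pose=(3,8,W); sL=4/3, sR=60/89; mL=88/267, mR=266/267; mL+mR=118/89 → advance +1; mR−mL=2/3 → turn +1·90°
n=2: pose=(2,8,S); sL=120/113, sR=120/73; mL=-2400/8249, mR=1980/8249; mL+mR=-420/8249 → advance -1; mR−mL=60/113 → turn +1·90°
n=3: pose=(2,9,E); sL=6/13, sR=30/41; mL=-72/533, mR=51/533; mL+mR=-21/533 → advance -1; mR−mL=3/13 → turn +1·90°
n=4: pose=(1,9,N); sL=120/229, sR=40/87; mL=640/19923, mR=5860/19923; mL+mR=6500/19923 → advance +1; mR−mL=60/229 → turn +1·90°
n=5: pose=(1,10,W); sL=60/61, sR=60/113; mL=1560/6893, mR=4950/6893; mL+mR=6510/6893 → advance +1; mR−mL=30/61 → turn +1·90°
n=6: pose=(0,10,S); sL=24/25, sR=120/101; mL=-288/2525, mR=924/2525; mL+mR=636/2525 → advance +1; mR−mL=12/25 → turn +1·90°
n=7: pose=(0,9,E); sL=15/29, sR=15/17; mL=-90/493, mR=75/986; mL+mR=-105/986 → advance -1; mR−mL=15/58 → turn +1·90°

0 24/37 120/233 576/8621 3372/8621 3 7 N
1 4/3 60/89 88/267 266/267 3 8 W
2 120/113 120/73 -2400/8249 1980/8249 2 8 S
3 6/13 30/41 -72/533 51/533 2 9 E
4 120/229 40/87 640/19923 5860/19923 1 9 N
5 60/61 60/113 1560/6893 4950/6893 1 10 W
6 24/25 120/101 -288/2525 924/2525 0 10 S
7 15/29 15/17 -90/493 75/986 0 9 E
final -1 9 N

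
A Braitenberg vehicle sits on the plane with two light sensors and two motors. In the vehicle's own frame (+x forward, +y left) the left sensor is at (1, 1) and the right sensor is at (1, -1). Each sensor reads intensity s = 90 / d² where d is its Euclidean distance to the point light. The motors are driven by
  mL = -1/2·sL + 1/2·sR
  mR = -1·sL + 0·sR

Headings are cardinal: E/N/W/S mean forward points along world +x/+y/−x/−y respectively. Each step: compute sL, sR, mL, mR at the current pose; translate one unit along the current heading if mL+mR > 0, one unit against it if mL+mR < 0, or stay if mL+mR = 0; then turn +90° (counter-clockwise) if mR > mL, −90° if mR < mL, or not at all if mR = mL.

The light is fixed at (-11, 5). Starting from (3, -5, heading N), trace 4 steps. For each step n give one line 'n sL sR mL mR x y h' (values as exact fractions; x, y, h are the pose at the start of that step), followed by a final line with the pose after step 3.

n=0: pose=(3,-5,N); sL=9/25, sR=5/17; mL=-14/425, mR=-9/25; mL+mR=-167/425 → advance -1; mR−mL=-139/425 → turn -1·90°
n=1: pose=(3,-6,E); sL=18/65, sR=10/41; mL=-44/2665, mR=-18/65; mL+mR=-782/2665 → advance -1; mR−mL=-694/2665 → turn -1·90°
n=2: pose=(2,-6,S); sL=9/34, sR=5/16; mL=13/544, mR=-9/34; mL+mR=-131/544 → advance -1; mR−mL=-157/544 → turn -1·90°
n=3: pose=(2,-5,W); sL=18/53, sR=2/5; mL=8/265, mR=-18/53; mL+mR=-82/265 → advance -1; mR−mL=-98/265 → turn -1·90°

0 9/25 5/17 -14/425 -9/25 3 -5 N
1 18/65 10/41 -44/2665 -18/65 3 -6 E
2 9/34 5/16 13/544 -9/34 2 -6 S
3 18/53 2/5 8/265 -18/53 2 -5 W
final 3 -5 N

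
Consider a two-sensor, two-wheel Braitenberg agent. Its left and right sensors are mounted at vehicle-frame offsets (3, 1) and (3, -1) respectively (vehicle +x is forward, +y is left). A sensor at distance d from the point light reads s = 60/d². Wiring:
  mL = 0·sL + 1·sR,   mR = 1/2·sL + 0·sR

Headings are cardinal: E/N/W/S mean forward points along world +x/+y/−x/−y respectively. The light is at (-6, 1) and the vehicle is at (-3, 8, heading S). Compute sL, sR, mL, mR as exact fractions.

left sensor world pos  = (-2, 5); dL² = 32
right sensor world pos = (-4, 5); dR² = 20
sL = 60/32 = 15/8
sR = 60/20 = 3
mL = 0·sL + 1·sR = 3
mR = 1/2·sL + 0·sR = 15/16

15/8 3 3 15/16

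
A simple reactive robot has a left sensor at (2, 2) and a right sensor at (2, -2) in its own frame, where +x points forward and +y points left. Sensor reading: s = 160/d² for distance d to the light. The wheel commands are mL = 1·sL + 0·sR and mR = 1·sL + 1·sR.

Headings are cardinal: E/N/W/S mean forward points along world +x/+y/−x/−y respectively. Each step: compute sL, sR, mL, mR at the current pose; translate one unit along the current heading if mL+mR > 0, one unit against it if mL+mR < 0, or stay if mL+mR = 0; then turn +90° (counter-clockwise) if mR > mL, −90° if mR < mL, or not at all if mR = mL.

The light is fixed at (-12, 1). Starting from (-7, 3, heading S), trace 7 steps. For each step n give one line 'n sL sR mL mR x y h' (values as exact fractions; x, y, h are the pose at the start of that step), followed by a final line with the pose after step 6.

0 160/49 160/9 160/49 9280/441 -7 3 S
1 80/29 16/5 80/29 864/145 -7 2 E
2 32/5 160/73 32/5 3136/365 -6 2 N
3 10 5 10 15 -6 3 W
4 160/49 160/9 160/49 9280/441 -7 3 S
5 80/29 16/5 80/29 864/145 -7 2 E
6 32/5 160/73 32/5 3136/365 -6 2 N
final -6 3 W

n=0: pose=(-7,3,S); sL=160/49, sR=160/9; mL=160/49, mR=9280/441; mL+mR=10720/441 → advance +1; mR−mL=160/9 → turn +1·90°
n=1: pose=(-7,2,E); sL=80/29, sR=16/5; mL=80/29, mR=864/145; mL+mR=1264/145 → advance +1; mR−mL=16/5 → turn +1·90°
n=2: pose=(-6,2,N); sL=32/5, sR=160/73; mL=32/5, mR=3136/365; mL+mR=5472/365 → advance +1; mR−mL=160/73 → turn +1·90°
n=3: pose=(-6,3,W); sL=10, sR=5; mL=10, mR=15; mL+mR=25 → advance +1; mR−mL=5 → turn +1·90°
n=4: pose=(-7,3,S); sL=160/49, sR=160/9; mL=160/49, mR=9280/441; mL+mR=10720/441 → advance +1; mR−mL=160/9 → turn +1·90°
n=5: pose=(-7,2,E); sL=80/29, sR=16/5; mL=80/29, mR=864/145; mL+mR=1264/145 → advance +1; mR−mL=16/5 → turn +1·90°
n=6: pose=(-6,2,N); sL=32/5, sR=160/73; mL=32/5, mR=3136/365; mL+mR=5472/365 → advance +1; mR−mL=160/73 → turn +1·90°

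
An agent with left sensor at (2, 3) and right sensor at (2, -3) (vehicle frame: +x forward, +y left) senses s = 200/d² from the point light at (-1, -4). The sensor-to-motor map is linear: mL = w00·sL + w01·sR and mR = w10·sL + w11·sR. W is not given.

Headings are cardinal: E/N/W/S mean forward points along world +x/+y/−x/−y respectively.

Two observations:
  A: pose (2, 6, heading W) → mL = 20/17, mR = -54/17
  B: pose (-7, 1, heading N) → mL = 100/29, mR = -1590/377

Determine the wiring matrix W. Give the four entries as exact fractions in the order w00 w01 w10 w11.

0 1 -1/2 -1

obs A: pose=(2,6,W) → sL=4, sR=20/17, mL=20/17, mR=-54/17
obs B: pose=(-7,1,N) → sL=20/13, sR=100/29, mL=100/29, mR=-1590/377
sensor matrix S = [[4, 20/17], [20/13, 100/29]]; det S = 76800/6409
solve [mL_A; mL_B] = S·[w00; w01] and [mR_A; mR_B] = S·[w10; w11]:
  w00 = 0, w01 = 1, w10 = -1/2, w11 = -1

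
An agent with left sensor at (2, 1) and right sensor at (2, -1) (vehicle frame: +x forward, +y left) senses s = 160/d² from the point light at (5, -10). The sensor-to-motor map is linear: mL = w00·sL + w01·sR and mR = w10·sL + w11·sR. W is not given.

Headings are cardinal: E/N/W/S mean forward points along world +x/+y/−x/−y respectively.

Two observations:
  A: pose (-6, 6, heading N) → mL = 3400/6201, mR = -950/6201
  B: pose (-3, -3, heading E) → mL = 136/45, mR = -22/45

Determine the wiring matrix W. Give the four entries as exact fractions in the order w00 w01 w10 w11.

obs A: pose=(-6,6,N) → sL=40/117, sR=20/53, mL=3400/6201, mR=-950/6201
obs B: pose=(-3,-3,E) → sL=8/5, sR=20/9, mL=136/45, mR=-22/45
sensor matrix S = [[40/117, 20/53], [8/5, 20/9]]; det S = 8704/55809
solve [mL_A; mL_B] = S·[w00; w01] and [mR_A; mR_B] = S·[w10; w11]:
  w00 = 1/2, w01 = 1, w10 = -1, w11 = 1/2

1/2 1 -1 1/2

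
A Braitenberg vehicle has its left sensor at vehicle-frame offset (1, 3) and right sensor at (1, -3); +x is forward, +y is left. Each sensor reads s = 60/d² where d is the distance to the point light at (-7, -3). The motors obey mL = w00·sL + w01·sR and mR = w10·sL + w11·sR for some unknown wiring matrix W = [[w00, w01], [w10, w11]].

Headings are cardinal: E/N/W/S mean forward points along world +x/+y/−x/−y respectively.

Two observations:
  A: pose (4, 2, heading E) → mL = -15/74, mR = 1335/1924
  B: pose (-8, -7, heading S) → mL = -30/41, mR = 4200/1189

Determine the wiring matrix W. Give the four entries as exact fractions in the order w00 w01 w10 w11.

obs A: pose=(4,2,E) → sL=15/52, sR=15/37, mL=-15/74, mR=1335/1924
obs B: pose=(-8,-7,S) → sL=60/29, sR=60/41, mL=-30/41, mR=4200/1189
sensor matrix S = [[15/52, 15/37], [60/29, 60/41]]; det S = -238275/571909
solve [mL_A; mL_B] = S·[w00; w01] and [mR_A; mR_B] = S·[w10; w11]:
  w00 = 0, w01 = -1/2, w10 = 1, w11 = 1

0 -1/2 1 1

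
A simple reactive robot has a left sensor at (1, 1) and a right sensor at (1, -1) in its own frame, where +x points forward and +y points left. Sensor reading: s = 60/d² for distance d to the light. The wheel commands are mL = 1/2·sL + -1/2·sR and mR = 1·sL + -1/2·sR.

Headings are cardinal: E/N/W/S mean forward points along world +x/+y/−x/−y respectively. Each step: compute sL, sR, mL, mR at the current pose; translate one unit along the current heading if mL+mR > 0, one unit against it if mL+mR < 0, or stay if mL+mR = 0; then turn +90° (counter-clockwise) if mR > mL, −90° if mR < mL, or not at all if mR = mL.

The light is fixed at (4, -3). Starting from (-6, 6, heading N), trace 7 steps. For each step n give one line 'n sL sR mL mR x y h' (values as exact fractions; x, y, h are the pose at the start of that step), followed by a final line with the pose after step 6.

0 60/221 60/181 -1200/40001 4230/40001 -6 6 N
1 30/101 30/121 300/12221 2115/12221 -6 7 W
2 60/181 4/15 88/2715 538/2715 -7 7 S
3 3/10 15/41 -27/820 24/205 -7 6 E
4 60/221 60/181 -1200/40001 4230/40001 -6 6 N
5 30/101 30/121 300/12221 2115/12221 -6 7 W
6 60/181 4/15 88/2715 538/2715 -7 7 S
final -7 6 E

n=0: pose=(-6,6,N); sL=60/221, sR=60/181; mL=-1200/40001, mR=4230/40001; mL+mR=3030/40001 → advance +1; mR−mL=30/221 → turn +1·90°
n=1: pose=(-6,7,W); sL=30/101, sR=30/121; mL=300/12221, mR=2115/12221; mL+mR=2415/12221 → advance +1; mR−mL=15/101 → turn +1·90°
n=2: pose=(-7,7,S); sL=60/181, sR=4/15; mL=88/2715, mR=538/2715; mL+mR=626/2715 → advance +1; mR−mL=30/181 → turn +1·90°
n=3: pose=(-7,6,E); sL=3/10, sR=15/41; mL=-27/820, mR=24/205; mL+mR=69/820 → advance +1; mR−mL=3/20 → turn +1·90°
n=4: pose=(-6,6,N); sL=60/221, sR=60/181; mL=-1200/40001, mR=4230/40001; mL+mR=3030/40001 → advance +1; mR−mL=30/221 → turn +1·90°
n=5: pose=(-6,7,W); sL=30/101, sR=30/121; mL=300/12221, mR=2115/12221; mL+mR=2415/12221 → advance +1; mR−mL=15/101 → turn +1·90°
n=6: pose=(-7,7,S); sL=60/181, sR=4/15; mL=88/2715, mR=538/2715; mL+mR=626/2715 → advance +1; mR−mL=30/181 → turn +1·90°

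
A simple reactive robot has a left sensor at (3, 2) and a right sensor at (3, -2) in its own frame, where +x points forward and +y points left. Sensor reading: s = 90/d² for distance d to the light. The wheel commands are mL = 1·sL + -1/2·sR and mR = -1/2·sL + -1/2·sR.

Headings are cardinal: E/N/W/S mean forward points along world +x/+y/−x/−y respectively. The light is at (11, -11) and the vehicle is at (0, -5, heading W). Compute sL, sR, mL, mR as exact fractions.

left sensor world pos  = (-3, -7); dL² = 212
right sensor world pos = (-3, -3); dR² = 260
sL = 90/212 = 45/106
sR = 90/260 = 9/26
mL = 1·sL + -1/2·sR = 693/2756
mR = -1/2·sL + -1/2·sR = -531/1378

45/106 9/26 693/2756 -531/1378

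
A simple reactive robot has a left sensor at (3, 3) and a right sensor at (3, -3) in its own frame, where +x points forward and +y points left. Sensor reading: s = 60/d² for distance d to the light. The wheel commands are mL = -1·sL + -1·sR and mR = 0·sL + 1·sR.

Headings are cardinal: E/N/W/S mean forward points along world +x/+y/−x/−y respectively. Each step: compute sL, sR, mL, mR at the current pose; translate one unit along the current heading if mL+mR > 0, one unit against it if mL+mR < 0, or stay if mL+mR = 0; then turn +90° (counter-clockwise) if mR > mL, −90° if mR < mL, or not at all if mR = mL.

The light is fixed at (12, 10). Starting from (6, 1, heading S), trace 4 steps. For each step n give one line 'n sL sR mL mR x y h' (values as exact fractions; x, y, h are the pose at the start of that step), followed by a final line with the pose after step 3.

0 20/51 4/15 -56/85 4/15 6 1 S
1 30/17 6/13 -492/221 6/13 6 2 E
2 12/25 60/41 -1992/1025 60/41 5 2 N
3 15/61 15/34 -1425/2074 15/34 5 1 W
final 6 1 S

n=0: pose=(6,1,S); sL=20/51, sR=4/15; mL=-56/85, mR=4/15; mL+mR=-20/51 → advance -1; mR−mL=236/255 → turn +1·90°
n=1: pose=(6,2,E); sL=30/17, sR=6/13; mL=-492/221, mR=6/13; mL+mR=-30/17 → advance -1; mR−mL=594/221 → turn +1·90°
n=2: pose=(5,2,N); sL=12/25, sR=60/41; mL=-1992/1025, mR=60/41; mL+mR=-12/25 → advance -1; mR−mL=3492/1025 → turn +1·90°
n=3: pose=(5,1,W); sL=15/61, sR=15/34; mL=-1425/2074, mR=15/34; mL+mR=-15/61 → advance -1; mR−mL=1170/1037 → turn +1·90°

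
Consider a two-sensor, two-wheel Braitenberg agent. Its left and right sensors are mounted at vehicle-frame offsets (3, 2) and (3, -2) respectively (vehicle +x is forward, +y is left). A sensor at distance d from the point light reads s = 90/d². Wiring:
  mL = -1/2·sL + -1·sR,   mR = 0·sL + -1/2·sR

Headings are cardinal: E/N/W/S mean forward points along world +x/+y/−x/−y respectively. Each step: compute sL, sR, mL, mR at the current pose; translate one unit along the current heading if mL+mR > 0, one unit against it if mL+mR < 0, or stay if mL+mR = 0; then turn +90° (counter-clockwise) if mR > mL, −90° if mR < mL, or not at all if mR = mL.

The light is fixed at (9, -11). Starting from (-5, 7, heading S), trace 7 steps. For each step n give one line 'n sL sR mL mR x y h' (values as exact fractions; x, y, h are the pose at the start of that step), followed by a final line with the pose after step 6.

0 10/41 90/481 -6095/19721 -45/481 -5 7 S
1 45/281 9/41 -6903/23042 -9/82 -5 8 E
2 90/773 90/653 -98955/504769 -45/653 -6 8 N
3 9/58 45/362 -4239/20996 -45/724 -6 7 W
4 10/41 90/481 -6095/19721 -45/481 -5 7 S
5 45/281 9/41 -6903/23042 -9/82 -5 8 E
6 90/773 90/653 -98955/504769 -45/653 -6 8 N
final -6 7 W

n=0: pose=(-5,7,S); sL=10/41, sR=90/481; mL=-6095/19721, mR=-45/481; mL+mR=-7940/19721 → advance -1; mR−mL=4250/19721 → turn +1·90°
n=1: pose=(-5,8,E); sL=45/281, sR=9/41; mL=-6903/23042, mR=-9/82; mL+mR=-4716/11521 → advance -1; mR−mL=2187/11521 → turn +1·90°
n=2: pose=(-6,8,N); sL=90/773, sR=90/653; mL=-98955/504769, mR=-45/653; mL+mR=-133740/504769 → advance -1; mR−mL=64170/504769 → turn +1·90°
n=3: pose=(-6,7,W); sL=9/58, sR=45/362; mL=-4239/20996, mR=-45/724; mL+mR=-1386/5249 → advance -1; mR−mL=1467/10498 → turn +1·90°
n=4: pose=(-5,7,S); sL=10/41, sR=90/481; mL=-6095/19721, mR=-45/481; mL+mR=-7940/19721 → advance -1; mR−mL=4250/19721 → turn +1·90°
n=5: pose=(-5,8,E); sL=45/281, sR=9/41; mL=-6903/23042, mR=-9/82; mL+mR=-4716/11521 → advance -1; mR−mL=2187/11521 → turn +1·90°
n=6: pose=(-6,8,N); sL=90/773, sR=90/653; mL=-98955/504769, mR=-45/653; mL+mR=-133740/504769 → advance -1; mR−mL=64170/504769 → turn +1·90°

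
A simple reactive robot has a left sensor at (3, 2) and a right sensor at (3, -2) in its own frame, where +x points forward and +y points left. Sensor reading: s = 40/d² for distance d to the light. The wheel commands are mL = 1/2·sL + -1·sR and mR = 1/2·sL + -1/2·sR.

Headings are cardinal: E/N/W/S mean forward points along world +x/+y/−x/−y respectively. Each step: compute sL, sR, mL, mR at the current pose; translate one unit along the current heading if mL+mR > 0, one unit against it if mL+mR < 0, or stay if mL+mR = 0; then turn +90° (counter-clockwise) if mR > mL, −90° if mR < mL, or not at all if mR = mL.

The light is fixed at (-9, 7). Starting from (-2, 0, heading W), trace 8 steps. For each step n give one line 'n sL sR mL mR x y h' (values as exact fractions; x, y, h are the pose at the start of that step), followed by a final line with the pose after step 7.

0 40/97 40/41 -3060/3977 -1120/3977 -2 0 W
1 1/5 5/17 -33/170 -4/85 -1 0 S
2 40/137 8/37 -356/5069 192/5069 -1 1 E
3 20/17 4/9 22/153 56/153 -2 1 N
4 8/13 8/5 -84/65 -32/65 -2 2 W
5 10/41 2/5 -57/205 -16/205 -1 2 S
6 8/25 40/157 -372/3925 128/3925 -1 3 E
7 20/13 20/41 150/533 280/533 -2 3 N
final -2 4 W

n=0: pose=(-2,0,W); sL=40/97, sR=40/41; mL=-3060/3977, mR=-1120/3977; mL+mR=-4180/3977 → advance -1; mR−mL=20/41 → turn +1·90°
n=1: pose=(-1,0,S); sL=1/5, sR=5/17; mL=-33/170, mR=-4/85; mL+mR=-41/170 → advance -1; mR−mL=5/34 → turn +1·90°
n=2: pose=(-1,1,E); sL=40/137, sR=8/37; mL=-356/5069, mR=192/5069; mL+mR=-164/5069 → advance -1; mR−mL=4/37 → turn +1·90°
n=3: pose=(-2,1,N); sL=20/17, sR=4/9; mL=22/153, mR=56/153; mL+mR=26/51 → advance +1; mR−mL=2/9 → turn +1·90°
n=4: pose=(-2,2,W); sL=8/13, sR=8/5; mL=-84/65, mR=-32/65; mL+mR=-116/65 → advance -1; mR−mL=4/5 → turn +1·90°
n=5: pose=(-1,2,S); sL=10/41, sR=2/5; mL=-57/205, mR=-16/205; mL+mR=-73/205 → advance -1; mR−mL=1/5 → turn +1·90°
n=6: pose=(-1,3,E); sL=8/25, sR=40/157; mL=-372/3925, mR=128/3925; mL+mR=-244/3925 → advance -1; mR−mL=20/157 → turn +1·90°
n=7: pose=(-2,3,N); sL=20/13, sR=20/41; mL=150/533, mR=280/533; mL+mR=430/533 → advance +1; mR−mL=10/41 → turn +1·90°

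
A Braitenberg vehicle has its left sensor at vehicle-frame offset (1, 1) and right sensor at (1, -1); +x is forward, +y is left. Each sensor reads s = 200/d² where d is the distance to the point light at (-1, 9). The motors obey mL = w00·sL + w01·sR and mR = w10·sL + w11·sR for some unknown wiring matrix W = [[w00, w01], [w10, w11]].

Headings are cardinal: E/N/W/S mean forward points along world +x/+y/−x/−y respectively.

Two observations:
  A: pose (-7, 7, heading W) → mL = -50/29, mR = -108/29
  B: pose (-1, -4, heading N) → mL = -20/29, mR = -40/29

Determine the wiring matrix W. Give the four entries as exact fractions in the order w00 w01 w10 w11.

-1/2 0 -1/2 -1/2

obs A: pose=(-7,7,W) → sL=100/29, sR=4, mL=-50/29, mR=-108/29
obs B: pose=(-1,-4,N) → sL=40/29, sR=40/29, mL=-20/29, mR=-40/29
sensor matrix S = [[100/29, 4], [40/29, 40/29]]; det S = -640/841
solve [mL_A; mL_B] = S·[w00; w01] and [mR_A; mR_B] = S·[w10; w11]:
  w00 = -1/2, w01 = 0, w10 = -1/2, w11 = -1/2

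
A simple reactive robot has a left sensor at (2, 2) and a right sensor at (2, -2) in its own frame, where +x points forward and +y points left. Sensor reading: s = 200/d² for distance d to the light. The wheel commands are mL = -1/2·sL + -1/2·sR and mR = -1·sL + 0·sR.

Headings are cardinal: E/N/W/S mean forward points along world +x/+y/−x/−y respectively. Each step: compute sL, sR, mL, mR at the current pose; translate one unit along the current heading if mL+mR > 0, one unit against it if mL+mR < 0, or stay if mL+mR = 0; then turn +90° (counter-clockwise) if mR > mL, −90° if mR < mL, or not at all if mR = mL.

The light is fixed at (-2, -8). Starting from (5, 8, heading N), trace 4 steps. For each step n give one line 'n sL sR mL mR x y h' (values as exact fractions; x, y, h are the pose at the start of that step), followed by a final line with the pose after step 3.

n=0: pose=(5,8,N); sL=200/349, sR=40/81; mL=-15080/28269, mR=-200/349; mL+mR=-31280/28269 → advance -1; mR−mL=-1120/28269 → turn -1·90°
n=1: pose=(5,7,E); sL=20/37, sR=4/5; mL=-124/185, mR=-20/37; mL+mR=-224/185 → advance -1; mR−mL=24/185 → turn +1·90°
n=2: pose=(4,7,N); sL=40/61, sR=200/353; mL=-13160/21533, mR=-40/61; mL+mR=-27280/21533 → advance -1; mR−mL=-960/21533 → turn -1·90°
n=3: pose=(4,6,E); sL=5/8, sR=25/26; mL=-165/208, mR=-5/8; mL+mR=-295/208 → advance -1; mR−mL=35/208 → turn +1·90°

0 200/349 40/81 -15080/28269 -200/349 5 8 N
1 20/37 4/5 -124/185 -20/37 5 7 E
2 40/61 200/353 -13160/21533 -40/61 4 7 N
3 5/8 25/26 -165/208 -5/8 4 6 E
final 3 6 N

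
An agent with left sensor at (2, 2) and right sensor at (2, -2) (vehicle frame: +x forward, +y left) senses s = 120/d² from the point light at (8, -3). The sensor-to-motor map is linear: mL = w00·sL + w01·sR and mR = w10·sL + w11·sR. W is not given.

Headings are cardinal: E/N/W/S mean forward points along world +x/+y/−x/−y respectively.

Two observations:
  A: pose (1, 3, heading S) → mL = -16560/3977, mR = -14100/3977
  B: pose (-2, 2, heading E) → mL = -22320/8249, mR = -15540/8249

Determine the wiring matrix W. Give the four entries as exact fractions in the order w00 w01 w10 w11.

-1 -1 -1 -1/2

obs A: pose=(1,3,S) → sL=120/41, sR=120/97, mL=-16560/3977, mR=-14100/3977
obs B: pose=(-2,2,E) → sL=120/113, sR=120/73, mL=-22320/8249, mR=-15540/8249
sensor matrix S = [[120/41, 120/97], [120/113, 120/73]]; det S = 114739200/32806273
solve [mL_A; mL_B] = S·[w00; w01] and [mR_A; mR_B] = S·[w10; w11]:
  w00 = -1, w01 = -1, w10 = -1, w11 = -1/2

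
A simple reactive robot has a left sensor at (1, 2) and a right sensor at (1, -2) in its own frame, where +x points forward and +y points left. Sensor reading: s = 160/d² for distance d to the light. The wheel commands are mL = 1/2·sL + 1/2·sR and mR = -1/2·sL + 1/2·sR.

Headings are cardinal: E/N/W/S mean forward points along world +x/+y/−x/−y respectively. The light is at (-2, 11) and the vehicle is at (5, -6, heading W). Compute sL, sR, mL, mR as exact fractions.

160/397 160/261 52640/103617 10880/103617

left sensor world pos  = (4, -8); dL² = 397
right sensor world pos = (4, -4); dR² = 261
sL = 160/397 = 160/397
sR = 160/261 = 160/261
mL = 1/2·sL + 1/2·sR = 52640/103617
mR = -1/2·sL + 1/2·sR = 10880/103617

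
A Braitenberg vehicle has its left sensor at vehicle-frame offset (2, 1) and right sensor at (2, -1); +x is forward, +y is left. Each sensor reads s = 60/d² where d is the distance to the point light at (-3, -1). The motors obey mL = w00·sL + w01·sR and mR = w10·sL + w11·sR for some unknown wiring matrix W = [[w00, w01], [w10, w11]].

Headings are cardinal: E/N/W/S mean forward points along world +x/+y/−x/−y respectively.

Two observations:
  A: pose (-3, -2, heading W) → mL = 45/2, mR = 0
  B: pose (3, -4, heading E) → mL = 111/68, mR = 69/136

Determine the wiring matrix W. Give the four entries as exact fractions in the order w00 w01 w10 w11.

1 1 1 -1/2

obs A: pose=(-3,-2,W) → sL=15/2, sR=15, mL=45/2, mR=0
obs B: pose=(3,-4,E) → sL=15/17, sR=3/4, mL=111/68, mR=69/136
sensor matrix S = [[15/2, 15], [15/17, 3/4]]; det S = -1035/136
solve [mL_A; mL_B] = S·[w00; w01] and [mR_A; mR_B] = S·[w10; w11]:
  w00 = 1, w01 = 1, w10 = 1, w11 = -1/2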